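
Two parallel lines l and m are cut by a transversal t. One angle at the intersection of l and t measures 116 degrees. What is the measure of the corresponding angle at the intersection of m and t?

When a transversal crosses parallel lines, angles in the same position at each intersection are called corresponding angles.
These are always equal, so the answer is 116 degrees.

116 degrees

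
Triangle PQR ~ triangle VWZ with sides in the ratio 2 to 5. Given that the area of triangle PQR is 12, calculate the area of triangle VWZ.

For similar figures, the area ratio equals the square of the side ratio.
Side ratio (PQR to VWZ) = 2:5, so area ratio = 2^2:5^2 = 4:25.
If the area of PQR is 12, then the area of VWZ = 12 * (25/4) = 75.

75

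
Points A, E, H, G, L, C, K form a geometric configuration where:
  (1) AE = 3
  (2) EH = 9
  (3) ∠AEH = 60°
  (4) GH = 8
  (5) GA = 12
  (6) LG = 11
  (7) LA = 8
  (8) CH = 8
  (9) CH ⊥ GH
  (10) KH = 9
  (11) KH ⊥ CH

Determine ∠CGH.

Step 1: By the law of cosines on triangle GHC: GC² = 8² + 8² − 2·8·8·cos(90°) = 128, so GC = 8·√2.
Step 2: By the inverse law of cosines on triangle CGH: cos(∠CGH) = ((8·√2)² + 8² − 8²) / (2·8·√2·8) = 128/181.02 = 0.7071, so ∠CGH = 45°.

Therefore, the measure of angle ∠CGH = 45°.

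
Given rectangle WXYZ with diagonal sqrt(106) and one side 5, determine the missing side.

The diagonal of a rectangle forms a right triangle with the two sides.
Rearranging the Pythagorean theorem: missing side = sqrt(d^2 - known^2).
= sqrt(106 - 25) = sqrt(81) = 9.

9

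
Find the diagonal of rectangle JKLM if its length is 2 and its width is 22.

Using the Pythagorean theorem:
d² = 2² + 22² = 4 + 484 = 488
d = sqrt(488) = 2*sqrt(122)

2*sqrt(122)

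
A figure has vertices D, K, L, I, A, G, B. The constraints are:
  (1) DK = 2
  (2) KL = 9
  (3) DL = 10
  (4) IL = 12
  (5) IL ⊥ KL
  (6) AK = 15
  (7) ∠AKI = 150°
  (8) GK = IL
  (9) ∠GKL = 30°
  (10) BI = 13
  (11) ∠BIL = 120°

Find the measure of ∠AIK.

Step 1: By the law of cosines on triangle ILK: IK² = 12² + 9² − 2·12·9·cos(90°) = 225, so IK = 15.
Step 2: By the law of cosines on triangle IKA: IA² = 15² + 15² − 2·15·15·cos(150°) = 839.71, so IA ≈ 28.98.
Step 3: By the inverse law of cosines on triangle AIK: cos(∠AIK) = (28.98² + 15² − 15²) / (2·28.98·15) = 839.71/869.33 = 0.9659, so ∠AIK = 15°.

Therefore, the measure of angle ∠AIK = 15°.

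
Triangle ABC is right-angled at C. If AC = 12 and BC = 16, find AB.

In a right triangle, the square of the hypotenuse equals the sum of the squares of the two legs.
The legs are 12 and 16, so the hypotenuse = sqrt(144 + 256) = sqrt(400) = 20.

20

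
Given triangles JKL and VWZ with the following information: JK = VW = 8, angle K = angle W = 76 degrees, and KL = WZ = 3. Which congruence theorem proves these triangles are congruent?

Consider the given information: JK = VW = 8, angle K = angle W = 76 degrees, and KL = WZ = 3
This is not AAS or HL: AAS requires two angles and a non-included side. HL only applies to right triangles with matching hypotenuse and leg.
The correct criterion is SAS. Two pairs of corresponding sides and the included angle are equal (Side-Angle-Side).

SAS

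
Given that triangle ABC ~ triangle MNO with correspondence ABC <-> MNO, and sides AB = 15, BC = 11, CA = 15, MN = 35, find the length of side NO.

k = 35/15 = 7/3. NO = 7/3 * 11 = 77/3.

77/3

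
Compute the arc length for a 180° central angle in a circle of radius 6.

Arc length = 2πr × θ/360
= 2π × 6 × 1/2
= 6*pi

6*pi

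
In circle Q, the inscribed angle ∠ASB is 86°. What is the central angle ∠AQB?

The inscribed angle theorem states that a central angle is always twice any inscribed angle that subtends the same arc.
Since the inscribed angle is 86°, the central angle = 2 × 86° = 172°.

172°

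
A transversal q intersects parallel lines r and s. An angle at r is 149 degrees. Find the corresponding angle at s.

Corresponding angles are equal: 149 degrees.

149 degrees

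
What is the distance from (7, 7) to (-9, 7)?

The horizontal distance is |-9 - 7| = 16 and the vertical distance is |7 - 7| = 0.
By the Pythagorean theorem, d = sqrt(16^2 + 0^2) = sqrt(256) = 16.

16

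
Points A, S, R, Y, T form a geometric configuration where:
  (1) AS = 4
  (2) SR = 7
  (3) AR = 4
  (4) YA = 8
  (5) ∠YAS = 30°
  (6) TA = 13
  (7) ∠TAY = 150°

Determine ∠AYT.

Step 1: By the law of cosines on triangle YAT: YT² = 8² + 13² − 2·8·13·cos(150°) = 413.13, so YT ≈ 20.33.
Step 2: By the inverse law of cosines on triangle AYT: cos(∠AYT) = (8² + 20.33² − 13²) / (2·8·20.33) = 308.13/325.21 = 0.9475, so ∠AYT = 18.65°.

Therefore, the measure of angle ∠AYT = 18.65°.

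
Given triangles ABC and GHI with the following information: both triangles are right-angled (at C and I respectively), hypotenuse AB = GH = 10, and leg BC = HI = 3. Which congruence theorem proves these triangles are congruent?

The given information provides:
both triangles are right-angled (at C and I respectively), hypotenuse AB = GH = 10, and leg BC = HI = 3
This matches the HL congruence theorem.
The hypotenuse and one leg of two right triangles are equal (Hypotenuse-Leg).

HL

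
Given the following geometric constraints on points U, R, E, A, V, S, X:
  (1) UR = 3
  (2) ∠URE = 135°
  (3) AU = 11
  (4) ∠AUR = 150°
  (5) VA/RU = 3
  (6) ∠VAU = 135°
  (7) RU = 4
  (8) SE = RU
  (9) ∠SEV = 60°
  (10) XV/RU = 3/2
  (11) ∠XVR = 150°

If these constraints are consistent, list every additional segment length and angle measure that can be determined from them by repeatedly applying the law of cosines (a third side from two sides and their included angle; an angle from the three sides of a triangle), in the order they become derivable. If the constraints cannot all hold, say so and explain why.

These constraints are not satisfiable: (1) UR = 3 and (7) RU = 4 assign two different lengths to the same segment. No planar figure meets all of them, so nothing further can be derived.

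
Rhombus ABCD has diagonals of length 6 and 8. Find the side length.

The diagonals of a rhombus bisect each other at right angles.
Half-diagonals: 6/2 = 3 and 8/2 = 4
side = sqrt(3^2 + 4^2)
side = sqrt(9 + 16)
side = sqrt(25) = 5

5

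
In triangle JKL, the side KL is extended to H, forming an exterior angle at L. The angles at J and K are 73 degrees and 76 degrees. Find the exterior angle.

By the exterior angle theorem, an exterior angle of a triangle equals the sum of the two remote interior angles.
Exterior angle = angle J + angle K
Exterior angle = 73 + 76 = 149 degrees

149 degrees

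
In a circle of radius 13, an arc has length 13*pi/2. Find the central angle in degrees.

θ = 360 × 13*pi/2 / (2π × 13) = 90° (rearranging arc length formula).

90°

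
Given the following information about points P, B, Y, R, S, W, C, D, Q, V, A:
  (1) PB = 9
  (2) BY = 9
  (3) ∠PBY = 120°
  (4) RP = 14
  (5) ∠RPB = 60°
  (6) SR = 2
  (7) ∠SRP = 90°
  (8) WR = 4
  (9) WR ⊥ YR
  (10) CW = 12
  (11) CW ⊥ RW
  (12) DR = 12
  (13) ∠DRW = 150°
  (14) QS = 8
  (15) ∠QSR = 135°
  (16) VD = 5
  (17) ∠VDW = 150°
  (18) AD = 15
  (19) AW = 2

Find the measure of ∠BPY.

Step 1: By the law of cosines on triangle PBY: PY² = 9² + 9² − 2·9·9·cos(120°) = 243, so PY = 9·√3.
Step 2: By the inverse law of cosines on triangle BPY: cos(∠BPY) = (9² + (9·√3)² − 9²) / (2·9·9·√3) = 243/280.59 = 0.866, so ∠BPY = 30°.

Therefore, the measure of angle ∠BPY = 30°.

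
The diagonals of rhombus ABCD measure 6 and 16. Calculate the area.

Area of a rhombus = (d1 * d2) / 2
Area = (6 * 16) / 2
Area = 96 / 2
Area = 48

48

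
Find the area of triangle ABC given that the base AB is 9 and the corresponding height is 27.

Area = (1/2) * base * height
Area = (1/2) * 9 * 27
Area = 243/2

243/2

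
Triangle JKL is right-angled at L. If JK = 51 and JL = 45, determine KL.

Rearranging the Pythagorean theorem to solve for the unknown leg:
leg^2 = hypotenuse^2 - known_leg^2 = 2601 - 2025 = 576
leg = sqrt(576) = 24.

24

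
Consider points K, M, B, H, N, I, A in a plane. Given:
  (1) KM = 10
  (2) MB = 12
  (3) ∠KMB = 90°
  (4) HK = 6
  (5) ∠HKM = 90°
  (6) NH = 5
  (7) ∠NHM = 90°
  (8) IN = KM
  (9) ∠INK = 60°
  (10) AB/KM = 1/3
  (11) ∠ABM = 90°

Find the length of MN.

Step 1: By the law of cosines on triangle HKM: HM² = 6² + 10² − 2·6·10·cos(90°) = 136, so HM = 2·√34.
Step 2: By the law of cosines on triangle MHN: MN² = (2·√34)² + 5² − 2·2·√34·5·cos(90°) = 161, so MN = √161.

Therefore, the length of MN = √161.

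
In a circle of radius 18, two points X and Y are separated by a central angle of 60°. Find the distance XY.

Drop a perpendicular from the center to the chord, bisecting both the chord and the central angle.
Each half-chord = r sin(θ/2) = 18 sin(30°).
The full chord = 2 × 18 × sin(30°) = 18.

18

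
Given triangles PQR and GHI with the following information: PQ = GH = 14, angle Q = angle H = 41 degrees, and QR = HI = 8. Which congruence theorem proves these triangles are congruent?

The given information matches SAS: Two pairs of corresponding sides and the included angle are equal (Side-Angle-Side).

SAS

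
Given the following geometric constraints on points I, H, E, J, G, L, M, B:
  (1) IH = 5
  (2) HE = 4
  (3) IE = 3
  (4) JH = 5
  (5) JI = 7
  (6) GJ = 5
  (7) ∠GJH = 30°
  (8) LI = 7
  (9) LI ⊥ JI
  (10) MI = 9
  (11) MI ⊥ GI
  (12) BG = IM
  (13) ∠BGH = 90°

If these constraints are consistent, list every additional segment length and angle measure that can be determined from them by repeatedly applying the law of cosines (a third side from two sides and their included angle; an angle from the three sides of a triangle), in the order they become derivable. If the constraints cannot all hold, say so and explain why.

The constraints are consistent. Derivable facts, in order:
After 1 step:
- HG ≈ 2.59
- JL = 7·√2
- ∠EHI = 36.87°
- ∠EIH = 53.13°
- ∠HEI = 90°
- ∠HIJ = 45.57°
- ∠HJI = 45.57°
- ∠IHJ = 88.85°
After 2 steps:
- HB ≈ 9.36
- ∠GHJ = 75°
- ∠HGJ = 75°
- ∠IJL = 45°
- ∠ILJ = 45°
After 3 steps:
- ∠BHG = 73.96°
- ∠GBH = 16.04°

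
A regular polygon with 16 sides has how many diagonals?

The number of diagonals in an n-gon is n(n - 3)/2.
For n = 16: 16(16 - 3)/2 = 16 × 13 / 2 = 104.

104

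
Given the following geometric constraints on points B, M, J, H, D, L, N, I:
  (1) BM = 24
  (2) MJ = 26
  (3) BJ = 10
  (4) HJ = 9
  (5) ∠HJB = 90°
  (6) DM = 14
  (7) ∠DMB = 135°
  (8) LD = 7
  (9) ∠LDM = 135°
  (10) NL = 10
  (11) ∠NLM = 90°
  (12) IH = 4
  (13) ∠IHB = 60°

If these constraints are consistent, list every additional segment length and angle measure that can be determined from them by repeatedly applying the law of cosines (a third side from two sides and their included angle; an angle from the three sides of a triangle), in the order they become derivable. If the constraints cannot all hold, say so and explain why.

The constraints are consistent. Derivable facts, in order:
After 1 step:
- BD ≈ 35.32
- BH = √181
- ML ≈ 19.59
- ∠BJM = 67.38°
- ∠BMJ = 22.62°
- ∠JBM = 90°
After 2 steps:
- BI ≈ 11.97
- MN ≈ 21.99
- ∠BDM = 28.72°
- ∠BHJ = 48.01°
- ∠DBM = 16.28°
- ∠DLM = 30.36°
- ∠DML = 14.64°
- ∠HBJ = 41.99°
After 3 steps:
- ∠BIH = 103.17°
- ∠HBI = 16.83°
- ∠LMN = 27.05°
- ∠LNM = 62.95°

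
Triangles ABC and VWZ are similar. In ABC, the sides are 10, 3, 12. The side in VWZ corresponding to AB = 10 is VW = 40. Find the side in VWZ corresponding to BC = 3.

Similar triangles have proportional sides. Setting up the proportion:
VW / AB = WZ / BC
40 / 10 = WZ / 3
WZ = 3 * 40 / 10 = 12.

12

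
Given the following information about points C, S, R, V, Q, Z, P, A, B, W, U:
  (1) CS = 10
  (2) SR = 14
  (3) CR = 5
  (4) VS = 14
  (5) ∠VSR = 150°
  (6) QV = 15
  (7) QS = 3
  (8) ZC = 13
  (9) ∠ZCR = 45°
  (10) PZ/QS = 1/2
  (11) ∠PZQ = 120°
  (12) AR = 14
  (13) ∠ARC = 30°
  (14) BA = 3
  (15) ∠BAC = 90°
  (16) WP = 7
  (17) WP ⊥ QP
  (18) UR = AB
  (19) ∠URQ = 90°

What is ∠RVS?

Step 1: By the law of cosines on triangle VSR: VR² = 14² + 14² − 2·14·14·cos(150°) = 731.48, so VR ≈ 27.05.
Step 2: By the inverse law of cosines on triangle RVS: cos(∠RVS) = (27.05² + 14² − 14²) / (2·27.05·14) = 731.48/757.29 = 0.9659, so ∠RVS = 15°.

Therefore, the measure of angle ∠RVS = 15°.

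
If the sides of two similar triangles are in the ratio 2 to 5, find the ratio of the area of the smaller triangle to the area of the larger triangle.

The ratio of areas of similar triangles equals the square of the side ratio.
Side ratio = 2:5
Area ratio = (2/5)^2 = 4/25 = 4:25

4:25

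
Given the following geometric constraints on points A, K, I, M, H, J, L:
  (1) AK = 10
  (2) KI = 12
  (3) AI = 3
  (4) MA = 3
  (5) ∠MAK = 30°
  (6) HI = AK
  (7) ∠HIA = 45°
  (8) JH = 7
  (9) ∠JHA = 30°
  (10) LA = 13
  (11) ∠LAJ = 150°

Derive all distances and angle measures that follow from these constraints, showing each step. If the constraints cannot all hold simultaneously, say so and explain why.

The constraints are consistent.

From the given relations:
  HI = AK = 10

Step 1: From AI = 3, IH = 10, and ∠AIH = 45°, by the law of cosines:
  AH² = AI² + IH² - 2·AI·IH·cos(45°) = 9 + 100 - 42.43 = 66.57
  AH ≈ 8.16

Step 2: From KA = 10, AM = 3, and ∠KAM = 30°, by the law of cosines:
  KM² = KA² + AM² - 2·KA·AM·cos(30°) = 100 + 9 - 51.96 = 57.04
  KM ≈ 7.55

Step 3: From AI = 3, AK = 10, IK = 12, by the inverse law of cosines:
  cos(∠IAK) = (AI² + AK² - IK²) / (2·AI·AK)
  ∠IAK = 125.69°

Step 4: From KA = 10, KI = 12, AI = 3, by the inverse law of cosines:
  cos(∠AKI) = (KA² + KI² - AI²) / (2·KA·KI)
  ∠AKI = 11.72°

Step 5: From IA = 3, IK = 12, AK = 10, by the inverse law of cosines:
  cos(∠AIK) = (IA² + IK² - AK²) / (2·IA·IK)
  ∠AIK = 42.6°

Step 6: From AH = 8.16, HJ = 7, and ∠AHJ = 30°, by the law of cosines:
  AJ² = AH² + HJ² - 2·AH·HJ·cos(30°) = 66.57 + 49 - 98.93 = 16.65
  AJ ≈ 4.08

Step 7: From AH = 8.16, AI = 3, HI = 10, by the inverse law of cosines:
  cos(∠HAI) = (AH² + AI² - HI²) / (2·AH·AI)
  ∠HAI = 119.93°

Step 8: From KA = 10, KM = 7.55, AM = 3, by the inverse law of cosines:
  cos(∠AKM) = (KA² + KM² - AM²) / (2·KA·KM)
  ∠AKM = 11.46°

Step 9: From MA = 3, MK = 7.55, AK = 10, by the inverse law of cosines:
  cos(∠AMK) = (MA² + MK² - AK²) / (2·MA·MK)
  ∠AMK = 138.54°

Step 10: From HA = 8.16, HI = 10, AI = 3, by the inverse law of cosines:
  cos(∠AHI) = (HA² + HI² - AI²) / (2·HA·HI)
  ∠AHI = 15.07°

Step 11: From JA = 4.08, AL = 13, and ∠JAL = 150°, by the law of cosines:
  JL² = JA² + AL² - 2·JA·AL·cos(150°) = 16.65 + 169 + 91.87 = 277.5
  JL ≈ 16.66

Step 12: From AH = 8.16, AJ = 4.08, HJ = 7, by the inverse law of cosines:
  cos(∠HAJ) = (AH² + AJ² - HJ²) / (2·AH·AJ)
  ∠HAJ = 59.07°

Step 13: From JA = 4.08, JH = 7, AH = 8.16, by the inverse law of cosines:
  cos(∠AJH) = (JA² + JH² - AH²) / (2·JA·JH)
  ∠AJH = 90.93°

Step 14: From JA = 4.08, JL = 16.66, AL = 13, by the inverse law of cosines:
  cos(∠AJL) = (JA² + JL² - AL²) / (2·JA·JL)
  ∠AJL = 22.97°

Step 15: From LA = 13, LJ = 16.66, AJ = 4.08, by the inverse law of cosines:
  cos(∠ALJ) = (LA² + LJ² - AJ²) / (2·LA·LJ)
  ∠ALJ = 7.03°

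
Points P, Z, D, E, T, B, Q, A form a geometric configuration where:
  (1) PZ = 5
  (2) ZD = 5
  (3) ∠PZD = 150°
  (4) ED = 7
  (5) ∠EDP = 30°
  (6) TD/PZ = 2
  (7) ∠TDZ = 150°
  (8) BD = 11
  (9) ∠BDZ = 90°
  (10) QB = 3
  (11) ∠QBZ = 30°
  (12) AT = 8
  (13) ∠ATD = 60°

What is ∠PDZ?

Step 1: By the law of cosines on triangle DZP: DP² = 5² + 5² − 2·5·5·cos(150°) = 93.3, so DP ≈ 9.66.
Step 2: By the inverse law of cosines on triangle PDZ: cos(∠PDZ) = (9.66² + 5² − 5²) / (2·9.66·5) = 93.3/96.59 = 0.9659, so ∠PDZ = 15°.

Therefore, the measure of angle ∠PDZ = 15°.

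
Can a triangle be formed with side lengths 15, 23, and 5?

Check the triangle inequality: 15 + 5 = 20 ≤ 23.
Since the sum of two sides does not exceed the third, no triangle can be formed.

No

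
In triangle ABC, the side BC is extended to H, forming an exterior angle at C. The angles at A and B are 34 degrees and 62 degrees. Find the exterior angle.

By the exterior angle theorem, an exterior angle of a triangle equals the sum of the two remote interior angles.
Exterior angle = angle A + angle B
Exterior angle = 34 + 62 = 96 degrees

96 degrees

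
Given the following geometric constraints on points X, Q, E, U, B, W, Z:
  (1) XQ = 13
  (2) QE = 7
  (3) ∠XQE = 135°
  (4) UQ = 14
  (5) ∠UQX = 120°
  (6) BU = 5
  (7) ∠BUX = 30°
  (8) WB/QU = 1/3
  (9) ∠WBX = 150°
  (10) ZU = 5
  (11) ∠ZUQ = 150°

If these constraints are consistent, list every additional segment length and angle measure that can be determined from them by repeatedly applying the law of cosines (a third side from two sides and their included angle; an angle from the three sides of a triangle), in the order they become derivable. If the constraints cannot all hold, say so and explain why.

The constraints are consistent. Derivable facts, in order:
After 1 step:
- QZ ≈ 18.5
- XE ≈ 18.62
- XU ≈ 23.39
After 2 steps:
- XB ≈ 19.22
- ∠EXQ = 15.42°
- ∠QEX = 29.58°
- ∠QUX = 28.78°
- ∠QXU = 31.22°
- ∠QZU = 22.23°
- ∠UQZ = 7.77°
After 3 steps:
- XW ≈ 23.38
- ∠BXU = 7.47°
- ∠UBX = 142.53°
After 4 steps:
- ∠BWX = 24.27°
- ∠BXW = 5.73°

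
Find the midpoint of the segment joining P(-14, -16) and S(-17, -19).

M = ((x₁ + x₂)/2, (y₁ + y₂)/2)
= ((-14 + -17)/2, (-16 + -19)/2)
= (-31/2, -35/2) = (-31/2, -35/2)

(-31/2, -35/2)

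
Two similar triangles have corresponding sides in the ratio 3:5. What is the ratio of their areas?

The ratio of areas of similar triangles equals the square of the side ratio.
Side ratio = 3:5
Area ratio = (3/5)^2 = 9/25 = 9:25

9:25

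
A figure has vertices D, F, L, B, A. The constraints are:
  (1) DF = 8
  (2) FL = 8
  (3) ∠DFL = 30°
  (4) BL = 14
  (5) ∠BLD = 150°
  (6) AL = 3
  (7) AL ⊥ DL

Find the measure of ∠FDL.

Step 1: By the law of cosines on triangle DFL: DL² = 8² + 8² − 2·8·8·cos(30°) = 17.15, so DL ≈ 4.14.
Step 2: By the inverse law of cosines on triangle FDL: cos(∠FDL) = (8² + 4.14² − 8²) / (2·8·4.14) = 17.15/66.26 = 0.2588, so ∠FDL = 75°.

Therefore, the measure of angle ∠FDL = 75°.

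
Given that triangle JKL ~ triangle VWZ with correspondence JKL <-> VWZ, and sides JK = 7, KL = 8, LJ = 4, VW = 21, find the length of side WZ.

k = 21/7 = 3. WZ = 3 * 8 = 24.

24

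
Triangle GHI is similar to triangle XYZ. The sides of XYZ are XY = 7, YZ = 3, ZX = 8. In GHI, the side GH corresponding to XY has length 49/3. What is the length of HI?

k = 49/3/7 = 7/3. HI = 7/3 * 3 = 7.

7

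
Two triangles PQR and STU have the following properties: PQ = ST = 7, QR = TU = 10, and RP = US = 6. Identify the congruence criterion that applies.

Consider the given information: PQ = ST = 7, QR = TU = 10, and RP = US = 6
This is not SAS or HL: SAS requires two sides and the included angle between them. HL only applies to right triangles with matching hypotenuse and leg.
The correct criterion is SSS. All three pairs of corresponding sides are equal (Side-Side-Side).

SSS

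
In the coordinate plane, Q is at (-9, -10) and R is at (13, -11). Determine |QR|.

d = sqrt((13 - -9)^2 + (-11 - -10)^2)
d = sqrt(22^2 + -1^2)
d = sqrt(484 + 1)
d = sqrt(485)

sqrt(485)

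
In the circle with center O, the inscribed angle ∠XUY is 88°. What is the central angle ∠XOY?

Central angle = 2 × 88° = 176° (inscribed angle theorem).

176°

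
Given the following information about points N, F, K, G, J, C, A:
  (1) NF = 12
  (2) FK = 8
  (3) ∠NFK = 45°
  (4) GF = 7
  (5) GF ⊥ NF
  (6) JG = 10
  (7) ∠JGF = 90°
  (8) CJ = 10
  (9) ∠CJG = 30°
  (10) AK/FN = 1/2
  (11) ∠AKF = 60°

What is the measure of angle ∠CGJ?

Step 1: By the law of cosines on triangle GJC: GC² = 10² + 10² − 2·10·10·cos(30°) = 26.79, so GC ≈ 5.18.
Step 2: By the inverse law of cosines on triangle CGJ: cos(∠CGJ) = (5.18² + 10² − 10²) / (2·5.18·10) = 26.79/103.53 = 0.2588, so ∠CGJ = 75°.

Therefore, the measure of angle ∠CGJ = 75°.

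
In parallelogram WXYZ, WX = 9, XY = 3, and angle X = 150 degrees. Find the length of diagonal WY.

Using the law of cosines:
d^2 = 9^2 + 3^2 - 2(9)(3)cos(150 degrees)
d^2 = 81 + 9 - 54*-sqrt(3)/2
d^2 = 27*sqrt(3) + 90
d = 3*sqrt(3*sqrt(3) + 10)

3*sqrt(3*sqrt(3) + 10)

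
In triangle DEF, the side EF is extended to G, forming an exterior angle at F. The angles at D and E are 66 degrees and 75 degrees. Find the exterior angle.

By the exterior angle theorem, an exterior angle of a triangle equals the sum of the two remote interior angles.
Exterior angle = angle D + angle E
Exterior angle = 66 + 75 = 141 degrees

141 degrees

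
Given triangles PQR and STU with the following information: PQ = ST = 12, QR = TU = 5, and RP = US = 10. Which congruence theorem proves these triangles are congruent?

The given information provides:
PQ = ST = 12, QR = TU = 5, and RP = US = 10
This matches the SSS congruence theorem.
All three pairs of corresponding sides are equal (Side-Side-Side).

SSS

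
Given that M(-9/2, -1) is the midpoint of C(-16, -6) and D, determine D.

Using the midpoint formula: M = ((x1 + x2)/2, (y1 + y2)/2)
We know M = (-9/2, -1) and C = (-16, -6)
For x: -9/2 = (-16 + x2)/2, so x2 = 2*-9/2 - -16 = 7
For y: -1 = (-6 + y2)/2, so y2 = 2*-1 - -6 = 4
D = (7, 4)

(7, 4)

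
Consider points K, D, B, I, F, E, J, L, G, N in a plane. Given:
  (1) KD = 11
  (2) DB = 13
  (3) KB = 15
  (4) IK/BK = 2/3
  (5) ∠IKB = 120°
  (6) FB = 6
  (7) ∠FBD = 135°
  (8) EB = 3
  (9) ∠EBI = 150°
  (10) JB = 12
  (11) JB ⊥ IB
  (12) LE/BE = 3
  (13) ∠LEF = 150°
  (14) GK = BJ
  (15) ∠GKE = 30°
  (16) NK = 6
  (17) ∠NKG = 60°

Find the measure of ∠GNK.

From the given relations: GK = BJ = 12.
Step 1: By the law of cosines on triangle NKG: NG² = 6² + 12² − 2·6·12·cos(60°) = 108, so NG = 6·√3.
Step 2: By the inverse law of cosines on triangle GNK: cos(∠GNK) = ((6·√3)² + 6² − 12²) / (2·6·√3·6) = 0/124.71 = 0, so ∠GNK = 90°.

Therefore, the measure of angle ∠GNK = 90°.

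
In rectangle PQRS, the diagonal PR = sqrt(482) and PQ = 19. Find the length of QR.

Using the Pythagorean theorem: d^2 = a^2 + b^2
b^2 = d^2 - a^2
b^2 = 482 - 361
b^2 = 121
b = sqrt(121) = 11

11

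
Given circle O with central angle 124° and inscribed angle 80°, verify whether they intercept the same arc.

By the inscribed angle theorem, the inscribed angle for a central angle of 124° should be 124° / 2 = 62°.
The given inscribed angle is 80°, which does not equal 62°.
Therefore, no, they do not correspond to the same arc.

No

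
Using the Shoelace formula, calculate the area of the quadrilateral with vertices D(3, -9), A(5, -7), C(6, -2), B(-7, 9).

Shoelace: sum of cross terms = 132, Area = (1/2)|132| = 66

66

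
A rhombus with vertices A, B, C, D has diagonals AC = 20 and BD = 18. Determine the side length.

The diagonals of a rhombus bisect each other at right angles.
Half-diagonals: 20/2 = 10 and 18/2 = 9
side = sqrt(10^2 + 9^2)
side = sqrt(100 + 81)
side = sqrt(181)

sqrt(181)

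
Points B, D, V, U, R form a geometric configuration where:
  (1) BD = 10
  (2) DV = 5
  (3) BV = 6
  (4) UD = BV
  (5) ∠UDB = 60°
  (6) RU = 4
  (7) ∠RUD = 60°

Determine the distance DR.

From the given relations: UD = BV = 6.
Step 1: By the law of cosines on triangle DUR: DR² = 6² + 4² − 2·6·4·cos(60°) = 28, so DR = 2·√7.

Therefore, the length of DR = 2·√7.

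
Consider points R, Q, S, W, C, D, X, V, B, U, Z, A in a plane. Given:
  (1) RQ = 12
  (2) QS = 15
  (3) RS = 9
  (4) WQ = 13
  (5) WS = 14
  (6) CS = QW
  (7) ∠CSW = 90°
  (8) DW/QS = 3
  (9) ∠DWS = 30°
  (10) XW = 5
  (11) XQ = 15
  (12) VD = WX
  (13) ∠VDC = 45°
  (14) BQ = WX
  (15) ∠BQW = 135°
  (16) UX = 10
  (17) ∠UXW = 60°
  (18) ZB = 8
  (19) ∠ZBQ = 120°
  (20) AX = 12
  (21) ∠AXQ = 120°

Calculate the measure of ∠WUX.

Step 1: By the law of cosines on triangle UXW: UW² = 10² + 5² − 2·10·5·cos(60°) = 75, so UW = 5·√3.
Step 2: By the inverse law of cosines on triangle WUX: cos(∠WUX) = ((5·√3)² + 10² − 5²) / (2·5·√3·10) = 150/173.21 = 0.866, so ∠WUX = 30°.

Therefore, the measure of angle ∠WUX = 30°.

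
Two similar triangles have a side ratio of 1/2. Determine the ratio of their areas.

Area ratio = (side ratio)^2 = (1/2)^2 = 1:4.

1:4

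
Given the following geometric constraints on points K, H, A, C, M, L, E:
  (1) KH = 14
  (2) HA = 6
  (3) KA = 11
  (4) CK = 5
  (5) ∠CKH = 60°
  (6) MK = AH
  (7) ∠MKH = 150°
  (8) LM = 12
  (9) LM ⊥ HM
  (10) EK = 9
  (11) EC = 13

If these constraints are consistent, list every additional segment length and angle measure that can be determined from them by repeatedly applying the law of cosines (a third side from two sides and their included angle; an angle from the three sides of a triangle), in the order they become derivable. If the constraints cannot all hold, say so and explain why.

The constraints are consistent. Derivable facts, in order:
After 1 step:
- HC = √151
- HM ≈ 19.43
- ∠AHK = 48.65°
- ∠AKH = 24.17°
- ∠CEK = 15.94°
- ∠CKE = 134.43°
- ∠ECK = 29.63°
- ∠HAK = 107.18°
After 2 steps:
- HL ≈ 22.84
- ∠CHK = 20.63°
- ∠HCK = 99.37°
- ∠HMK = 21.12°
- ∠KHM = 8.88°
After 3 steps:
- ∠HLM = 58.3°
- ∠LHM = 31.7°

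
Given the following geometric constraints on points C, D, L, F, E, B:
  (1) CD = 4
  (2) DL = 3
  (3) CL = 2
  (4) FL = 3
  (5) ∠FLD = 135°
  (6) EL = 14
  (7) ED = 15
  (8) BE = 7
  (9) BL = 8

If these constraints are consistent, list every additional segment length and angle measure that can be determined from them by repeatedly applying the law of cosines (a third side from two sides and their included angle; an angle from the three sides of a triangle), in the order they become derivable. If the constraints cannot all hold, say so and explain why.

The constraints are consistent. Derivable facts, in order:
After 1 step:
- DF ≈ 5.54
- ∠BEL = 22.56°
- ∠BLE = 19.62°
- ∠CDL = 28.96°
- ∠CLD = 104.48°
- ∠DCL = 46.57°
- ∠DEL = 11.2°
- ∠DLE = 103.77°
- ∠EBL = 137.82°
- ∠EDL = 65.03°
After 2 steps:
- ∠DFL = 22.5°
- ∠FDL = 22.5°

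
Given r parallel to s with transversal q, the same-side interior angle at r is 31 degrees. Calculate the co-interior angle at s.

Co-interior angles sum to 180: 180 - 31 = 149 degrees.

149 degrees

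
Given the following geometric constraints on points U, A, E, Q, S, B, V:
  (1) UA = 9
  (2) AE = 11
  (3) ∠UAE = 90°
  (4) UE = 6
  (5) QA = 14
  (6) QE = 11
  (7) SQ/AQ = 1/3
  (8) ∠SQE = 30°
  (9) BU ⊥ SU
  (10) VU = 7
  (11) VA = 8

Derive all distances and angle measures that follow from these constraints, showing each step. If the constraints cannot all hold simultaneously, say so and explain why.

These constraints are not satisfiable: (1), (2) and (4) fix all three sides of triangle UAE, so by the law of cosines cos(∠UAE) = (9² + 11² − 6²) / (2·9·11) = 0.8384, i.e. ∠UAE ≈ 33.03°, which contradicts (3) ∠UAE = 90°. No planar figure meets all of them, so nothing further can be derived.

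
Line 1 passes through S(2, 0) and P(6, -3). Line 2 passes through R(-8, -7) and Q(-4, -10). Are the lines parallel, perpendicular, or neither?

Slope of line 1: m1 = (-3 - 0)/(6 - 2) = -3/4 = -3/4
Slope of line 2: m2 = (-10 - -7)/(-4 - -8) = -3/4 = -3/4
m1 = m2, so the lines are parallel.

Parallel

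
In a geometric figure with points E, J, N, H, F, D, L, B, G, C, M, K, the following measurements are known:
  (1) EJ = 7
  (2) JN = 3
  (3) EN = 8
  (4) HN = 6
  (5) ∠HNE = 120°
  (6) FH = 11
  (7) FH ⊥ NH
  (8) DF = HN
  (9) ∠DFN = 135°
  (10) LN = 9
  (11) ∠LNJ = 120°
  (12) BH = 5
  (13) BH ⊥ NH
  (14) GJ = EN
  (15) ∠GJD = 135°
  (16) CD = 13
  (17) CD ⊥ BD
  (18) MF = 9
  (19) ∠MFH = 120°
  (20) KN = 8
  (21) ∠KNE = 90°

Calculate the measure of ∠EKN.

Step 1: By the law of cosines on triangle KNE: KE² = 8² + 8² − 2·8·8·cos(90°) = 128, so KE = 8·√2.
Step 2: By the inverse law of cosines on triangle EKN: cos(∠EKN) = ((8·√2)² + 8² − 8²) / (2·8·√2·8) = 128/181.02 = 0.7071, so ∠EKN = 45°.

Therefore, the measure of angle ∠EKN = 45°.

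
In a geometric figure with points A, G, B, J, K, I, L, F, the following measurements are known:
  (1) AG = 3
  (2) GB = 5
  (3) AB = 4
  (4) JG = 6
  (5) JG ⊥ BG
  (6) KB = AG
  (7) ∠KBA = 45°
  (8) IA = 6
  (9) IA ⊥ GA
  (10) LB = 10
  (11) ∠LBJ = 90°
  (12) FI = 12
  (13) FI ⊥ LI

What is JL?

Step 1: By the law of cosines on triangle BGJ: BJ² = 5² + 6² − 2·5·6·cos(90°) = 61, so BJ = √61.
Step 2: By the law of cosines on triangle JBL: JL² = √61² + 10² − 2·√61·10·cos(90°) = 161, so JL = √161.

Therefore, the length of JL = √161.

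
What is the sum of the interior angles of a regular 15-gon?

The sum of interior angles of an n-sided polygon is (n - 2) * 180.
For n = 15: (15 - 2) * 180 = 13 * 180 = 2340 degrees.

2340 degrees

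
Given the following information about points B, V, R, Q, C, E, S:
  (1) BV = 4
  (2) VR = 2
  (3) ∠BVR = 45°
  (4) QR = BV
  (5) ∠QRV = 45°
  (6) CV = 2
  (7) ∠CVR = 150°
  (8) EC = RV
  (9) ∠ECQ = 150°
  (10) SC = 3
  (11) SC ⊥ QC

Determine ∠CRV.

Step 1: By the law of cosines on triangle RVC: RC² = 2² + 2² − 2·2·2·cos(150°) = 14.93, so RC ≈ 3.86.
Step 2: By the inverse law of cosines on triangle CRV: cos(∠CRV) = (3.86² + 2² − 2²) / (2·3.86·2) = 14.93/15.45 = 0.9659, so ∠CRV = 15°.

Therefore, the measure of angle ∠CRV = 15°.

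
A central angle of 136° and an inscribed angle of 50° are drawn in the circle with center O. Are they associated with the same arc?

By the inscribed angle theorem, the inscribed angle for a central angle of 136° should be 136° / 2 = 68°.
The given inscribed angle is 50°, which does not equal 68°.
Therefore, no, they do not correspond to the same arc.

No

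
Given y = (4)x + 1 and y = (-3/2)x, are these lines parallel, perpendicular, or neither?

Slope of line 1: m1 = 4
Slope of line 2: m2 = -3/2
m1 != m2 (4 != -3/2), so not parallel.
m1 * m2 = (4) * (-3/2) = -6 != -1, so not perpendicular.
The lines are neither parallel nor perpendicular.

Neither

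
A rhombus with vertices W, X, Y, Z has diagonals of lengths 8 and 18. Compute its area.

Area = (8 * 18) / 2 = 144 / 2 = 72

72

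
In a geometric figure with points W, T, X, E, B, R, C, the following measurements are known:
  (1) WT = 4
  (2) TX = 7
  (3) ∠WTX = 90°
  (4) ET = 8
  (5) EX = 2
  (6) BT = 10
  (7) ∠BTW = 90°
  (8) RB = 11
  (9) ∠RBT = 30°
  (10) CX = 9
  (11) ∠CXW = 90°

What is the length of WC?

Step 1: By the law of cosines on triangle XTW: XW² = 7² + 4² − 2·7·4·cos(90°) = 65, so XW = √65.
Step 2: By the law of cosines on triangle WXC: WC² = √65² + 9² − 2·√65·9·cos(90°) = 146, so WC = √146.

Therefore, the length of WC = √146.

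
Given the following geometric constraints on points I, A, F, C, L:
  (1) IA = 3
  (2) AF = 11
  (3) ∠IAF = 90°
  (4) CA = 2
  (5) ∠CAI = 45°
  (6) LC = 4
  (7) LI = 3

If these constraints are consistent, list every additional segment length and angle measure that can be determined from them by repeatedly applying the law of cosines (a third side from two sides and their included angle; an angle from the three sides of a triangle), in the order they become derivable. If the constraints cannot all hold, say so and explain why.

The constraints are consistent. Derivable facts, in order:
After 1 step:
- IC ≈ 2.12
- IF = √130
After 2 steps:
- ∠ACI = 93.27°
- ∠AFI = 15.26°
- ∠AIC = 41.73°
- ∠AIF = 74.74°
- ∠CIL = 101.24°
- ∠CLI = 31.4°
- ∠ICL = 47.36°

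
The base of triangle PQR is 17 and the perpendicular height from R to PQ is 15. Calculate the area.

Area = (1/2) * base * height
Area = (1/2) * 17 * 15
Area = 255/2

255/2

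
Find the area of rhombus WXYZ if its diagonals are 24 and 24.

The diagonals of a rhombus divide it into four right triangles.
Each triangle has legs 24/ 2 = 12 and 24/2 = 12, so each has area (1/2)*12*12 = 72.
Four such triangles give total area = (d1 * d2) / 2 = 288.

288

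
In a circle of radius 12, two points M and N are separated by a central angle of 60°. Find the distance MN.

Chord length = 2r sin(θ/2)
= 2 × 12 × sin(60°/2)
= 2 × 12 × sin(30°)
= 12

12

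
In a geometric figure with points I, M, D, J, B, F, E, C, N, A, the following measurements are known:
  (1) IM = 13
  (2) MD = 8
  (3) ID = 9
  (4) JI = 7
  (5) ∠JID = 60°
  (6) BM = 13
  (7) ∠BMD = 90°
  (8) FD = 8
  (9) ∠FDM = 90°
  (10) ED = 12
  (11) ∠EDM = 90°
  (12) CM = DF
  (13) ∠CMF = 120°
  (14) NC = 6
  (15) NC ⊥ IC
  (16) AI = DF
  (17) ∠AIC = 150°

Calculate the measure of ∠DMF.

Step 1: By the law of cosines on triangle MDF: MF² = 8² + 8² − 2·8·8·cos(90°) = 128, so MF = 8·√2.
Step 2: By the inverse law of cosines on triangle DMF: cos(∠DMF) = (8² + (8·√2)² − 8²) / (2·8·8·√2) = 128/181.02 = 0.7071, so ∠DMF = 45°.

Therefore, the measure of angle ∠DMF = 45°.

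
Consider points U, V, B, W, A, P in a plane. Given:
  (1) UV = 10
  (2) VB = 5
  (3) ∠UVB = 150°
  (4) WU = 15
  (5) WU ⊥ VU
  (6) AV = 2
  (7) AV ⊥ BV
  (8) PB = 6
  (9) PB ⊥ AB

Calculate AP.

Step 1: By the law of cosines on triangle BVA: BA² = 5² + 2² − 2·5·2·cos(90°) = 29, so BA = √29.
Step 2: By the law of cosines on triangle ABP: AP² = √29² + 6² − 2·√29·6·cos(90°) = 65, so AP = √65.

Therefore, the length of AP = √65.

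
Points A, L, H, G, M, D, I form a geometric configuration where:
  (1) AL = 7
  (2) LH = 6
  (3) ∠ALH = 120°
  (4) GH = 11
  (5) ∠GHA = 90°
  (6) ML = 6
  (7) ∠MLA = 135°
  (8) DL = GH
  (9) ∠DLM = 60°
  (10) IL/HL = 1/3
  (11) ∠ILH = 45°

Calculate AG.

Step 1: By the law of cosines on triangle HLA: HA² = 6² + 7² − 2·6·7·cos(120°) = 127, so HA = √127.
Step 2: By the law of cosines on triangle AHG: AG² = √127² + 11² − 2·√127·11·cos(90°) = 248, so AG = 2·√62.

Therefore, the length of AG = 2·√62.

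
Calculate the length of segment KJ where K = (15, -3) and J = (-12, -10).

The horizontal distance is |-12 - 15| = 27 and the vertical distance is |-10 - -3| = 7.
By the Pythagorean theorem, d = sqrt(27^2 + 7^2) = sqrt(778).

sqrt(778)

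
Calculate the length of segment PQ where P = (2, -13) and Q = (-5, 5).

d = sqrt((-7)^2 + (18)^2) = sqrt(373)

sqrt(373)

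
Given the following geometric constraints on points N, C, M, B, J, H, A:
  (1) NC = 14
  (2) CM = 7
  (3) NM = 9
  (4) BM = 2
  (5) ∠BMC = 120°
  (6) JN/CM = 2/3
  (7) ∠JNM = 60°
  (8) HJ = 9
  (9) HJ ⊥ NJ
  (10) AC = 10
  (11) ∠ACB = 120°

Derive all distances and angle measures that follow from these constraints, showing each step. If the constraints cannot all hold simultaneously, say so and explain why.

The constraints are consistent.

From the given relations:
  JN = 2/3·CM = 2/3·7 ≈ 4.67

Step 1: From NJ = 4.67, JH = 9, and ∠NJH = 90°, by the law of cosines:
  NH² = NJ² + JH² - 2·NJ·JH·cos(90°) = 21.78 + 81 - 0 = 102.8
  NH = 5/3·√37

Step 2: From CM = 7, MB = 2, and ∠CMB = 120°, by the law of cosines:
  CB² = CM² + MB² - 2·CM·MB·cos(120°) = 49 + 4 + 14 = 67
  CB = √67

Step 3: From MN = 9, NJ = 4.67, and ∠MNJ = 60°, by the law of cosines:
  MJ² = MN² + NJ² - 2·MN·NJ·cos(60°) = 81 + 21.78 - 42 = 60.78
  MJ ≈ 7.8

Step 4: From NC = 14, NM = 9, CM = 7, by the inverse law of cosines:
  cos(∠CNM) = (NC² + NM² - CM²) / (2·NC·NM)
  ∠CNM = 25.21°

Step 5: From CM = 7, CN = 14, MN = 9, by the inverse law of cosines:
  cos(∠MCN) = (CM² + CN² - MN²) / (2·CM·CN)
  ∠MCN = 33.2°

Step 6: From MC = 7, MN = 9, CN = 14, by the inverse law of cosines:
  cos(∠CMN) = (MC² + MN² - CN²) / (2·MC·MN)
  ∠CMN = 121.59°

Step 7: From BC = √67, CA = 10, and ∠BCA = 120°, by the law of cosines:
  BA² = BC² + CA² - 2·BC·CA·cos(120°) = 67 + 100 + 81.85 = 248.9
  BA ≈ 15.78

Step 8: From NH = 5/3·√37, NJ = 4.67, HJ = 9, by the inverse law of cosines:
  cos(∠HNJ) = (NH² + NJ² - HJ²) / (2·NH·NJ)
  ∠HNJ = 62.59°

Step 9: From CB = √67, CM = 7, BM = 2, by the inverse law of cosines:
  cos(∠BCM) = (CB² + CM² - BM²) / (2·CB·CM)
  ∠BCM = 12.22°

Step 10: From MJ = 7.8, MN = 9, JN = 4.67, by the inverse law of cosines:
  cos(∠JMN) = (MJ² + MN² - JN²) / (2·MJ·MN)
  ∠JMN = 31.22°

Step 11: From BC = √67, BM = 2, CM = 7, by the inverse law of cosines:
  cos(∠CBM) = (BC² + BM² - CM²) / (2·BC·BM)
  ∠CBM = 47.78°

Step 12: From JM = 7.8, JN = 4.67, MN = 9, by the inverse law of cosines:
  cos(∠MJN) = (JM² + JN² - MN²) / (2·JM·JN)
  ∠MJN = 88.78°

Step 13: From HJ = 9, HN = 5/3·√37, JN = 4.67, by the inverse law of cosines:
  cos(∠JHN) = (HJ² + HN² - JN²) / (2·HJ·HN)
  ∠JHN = 27.41°

Step 14: From BA = 15.78, BC = √67, AC = 10, by the inverse law of cosines:
  cos(∠ABC) = (BA² + BC² - AC²) / (2·BA·BC)
  ∠ABC = 33.3°

Step 15: From AB = 15.78, AC = 10, BC = √67, by the inverse law of cosines:
  cos(∠BAC) = (AB² + AC² - BC²) / (2·AB·AC)
  ∠BAC = 26.7°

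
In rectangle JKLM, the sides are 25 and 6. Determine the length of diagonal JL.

Using the Pythagorean theorem:
d² = 25² + 6² = 625 + 36 = 661
d = sqrt(661)

sqrt(661)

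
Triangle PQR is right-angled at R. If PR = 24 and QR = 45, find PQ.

PQ = sqrt(24^2 + 45^2) = sqrt(2601) = 51

51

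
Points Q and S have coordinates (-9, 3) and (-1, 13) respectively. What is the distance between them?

The horizontal distance is |-1 - -9| = 8 and the vertical distance is |13 - 3| = 10.
By the Pythagorean theorem, d = sqrt(8^2 + 10^2) = sqrt(164) = 2*sqrt(41).

2*sqrt(41)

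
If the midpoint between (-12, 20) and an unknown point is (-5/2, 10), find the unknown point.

Using the midpoint formula: M = ((x1 + x2)/2, (y1 + y2)/2)
We know M = (-5/2, 10) and M = (-12, 20)
For x: -5/2 = (-12 + x2)/2, so x2 = 2*-5/2 - -12 = 7
For y: 10 = (20 + y2)/2, so y2 = 2*10 - 20 = 0
J = (7, 0)

(7, 0)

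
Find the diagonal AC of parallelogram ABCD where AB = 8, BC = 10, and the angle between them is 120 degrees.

The diagonal of a parallelogram can be found by treating two adjacent sides and the diagonal as a triangle.
Applying the law of cosines with sides 8, 10 and included angle 120°:
d^2 = 64 + 100 - 160*cos(120°) = 244
d = 2*sqrt(61)

2*sqrt(61)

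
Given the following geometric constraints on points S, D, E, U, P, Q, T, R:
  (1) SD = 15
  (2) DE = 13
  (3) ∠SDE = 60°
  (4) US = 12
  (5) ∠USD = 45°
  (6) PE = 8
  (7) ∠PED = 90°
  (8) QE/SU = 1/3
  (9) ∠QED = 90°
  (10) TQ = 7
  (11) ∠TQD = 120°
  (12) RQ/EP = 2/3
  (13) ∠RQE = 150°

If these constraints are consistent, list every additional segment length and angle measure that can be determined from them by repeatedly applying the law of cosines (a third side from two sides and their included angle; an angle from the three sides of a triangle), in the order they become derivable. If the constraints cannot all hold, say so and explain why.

The constraints are consistent. Derivable facts, in order:
After 1 step:
- DP ≈ 15.26
- DQ = √185
- DU ≈ 10.7
- ER ≈ 9.02
- SE = √199
After 2 steps:
- DT ≈ 18.14
- ∠DES = 67.05°
- ∠DPE = 58.39°
- ∠DQE = 72.9°
- ∠DSE = 52.95°
- ∠DUS = 82.52°
- ∠EDP = 31.61°
- ∠EDQ = 17.1°
- ∠ERQ = 12.81°
- ∠QER = 17.19°
- ∠SDU = 52.48°
After 3 steps:
- ∠DTQ = 40.48°
- ∠QDT = 19.52°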